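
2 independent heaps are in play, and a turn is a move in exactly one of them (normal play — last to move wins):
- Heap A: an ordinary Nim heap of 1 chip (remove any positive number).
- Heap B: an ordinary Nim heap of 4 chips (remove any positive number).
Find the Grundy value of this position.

5

Heap A is a plain Nim heap of size 1, so its Grundy value is 1.
Heap B is a plain Nim heap of size 4, so its Grundy value is 4.
The value of a disjunctive sum is the nim-sum of the parts.
Combined value = 1 XOR 4 = 5.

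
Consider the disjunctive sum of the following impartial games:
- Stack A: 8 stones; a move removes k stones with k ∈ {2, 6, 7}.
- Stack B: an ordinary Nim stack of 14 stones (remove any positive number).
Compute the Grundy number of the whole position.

For stack A, compute g(0), g(1), … with moves {2, 6, 7}:
g(0) = mex{} = 0
g(1) = mex{} = 0
g(2) = mex{0} = 1
g(3) = mex{0} = 1
g(4) = mex{1} = 0
g(5) = mex{1} = 0
g(6) = mex{0} = 1
g(7) = mex{0} = 1
g(8) = mex{0,1} = 2
So g(8) = 2.
Stack B is a plain Nim stack of size 14, so its Grundy value is 14.
The value of a disjunctive sum is the nim-sum of the parts.
Combined value = 2 XOR 14 = 12.

12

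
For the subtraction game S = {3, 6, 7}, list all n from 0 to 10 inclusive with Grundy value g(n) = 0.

0, 1, 2, 10

Build the Grundy sequence with g(k) = mex{g(k−s) : s ∈ {3, 6, 7}, s ≤ k}:
k:     0  1  2  3  4  5  6  7  8  9 10
g(k):  0  0  0  1  1  1  2  2  2  3  0
The P-positions (g = 0) in 0..10 are 0, 1, 2, 10.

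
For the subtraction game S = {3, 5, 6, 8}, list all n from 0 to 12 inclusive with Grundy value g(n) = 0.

0, 1, 2, 11, 12

Compute g(0), g(1), … for moves {3, 5, 6, 8}:
g(0) = mex{} = 0
g(1) = mex{} = 0
g(2) = mex{} = 0
g(3) = mex{0} = 1
g(4) = mex{0} = 1
g(5) = mex{0} = 1
g(6) = mex{0,1} = 2
g(7) = mex{0,1} = 2
g(8) = mex{0,1} = 2
g(9) = mex{0,1,2} = 3
g(10) = mex{0,1,2} = 3
g(11) = mex{1,2} = 0
g(12) = mex{1,2,3} = 0
The P-positions (g = 0) in 0..12 are 0, 1, 2, 11, 12.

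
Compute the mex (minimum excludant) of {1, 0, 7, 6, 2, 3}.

4

The values 0, 1, 2, 3 are all present; 4 is the first non-negative integer missing from the set.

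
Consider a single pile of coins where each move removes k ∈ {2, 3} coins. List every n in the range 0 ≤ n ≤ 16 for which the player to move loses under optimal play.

0, 1, 5, 6, 10, 11, 15, 16

Build the Grundy sequence with g(k) = mex{g(k−s) : s ∈ {2, 3}, s ≤ k}:
k:     0  1  2  3  4  5  6  7  8  9 10 11 12 13 14 15 16
g(k):  0  0  1  1  2  0  0  1  1  2  0  0  1  1  2  0  0
The P-positions (g = 0) in 0..16 are 0, 1, 5, 6, 10, 11, 15, 16.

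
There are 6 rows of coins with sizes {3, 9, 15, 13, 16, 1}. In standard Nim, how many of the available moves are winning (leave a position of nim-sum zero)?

1

Compute the nim-sum pairwise:
3 ^ 9 = 10
10 ^ 15 = 5
5 ^ 13 = 8
8 ^ 16 = 24
24 ^ 1 = 25
The overall nim-sum is X = 25. A row of size p has a winning move iff p XOR X < p (reduce it to p XOR X).
  3: 3 XOR 25 = 26 ≥ 3 — no move.
  9: 9 XOR 25 = 16 ≥ 9 — no move.
  15: 15 XOR 25 = 22 ≥ 15 — no move.
  13: 13 XOR 25 = 20 ≥ 13 — no move.
  16: 16 XOR 25 = 9 < 16 — winning move (to 9).
  1: 1 XOR 25 = 24 ≥ 1 — no move.
That gives 1 winning move.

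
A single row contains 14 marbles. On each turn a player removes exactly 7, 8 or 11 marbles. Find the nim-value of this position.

2

Build the Grundy sequence with g(k) = mex{g(k−s) : s ∈ {7, 8, 11}, s ≤ k}:
g(0) = mex{} = 0
g(1) = mex{} = 0
g(2) = mex{} = 0
g(3) = mex{} = 0
g(4) = mex{} = 0
g(5) = mex{} = 0
g(6) = mex{} = 0
g(7) = mex{0} = 1
g(8) = mex{0} = 1
g(9) = mex{0} = 1
g(10) = mex{0} = 1
g(11) = mex{0} = 1
g(12) = mex{0} = 1
g(13) = mex{0} = 1
g(14) = mex{0,1} = 2
So g(14) = 2.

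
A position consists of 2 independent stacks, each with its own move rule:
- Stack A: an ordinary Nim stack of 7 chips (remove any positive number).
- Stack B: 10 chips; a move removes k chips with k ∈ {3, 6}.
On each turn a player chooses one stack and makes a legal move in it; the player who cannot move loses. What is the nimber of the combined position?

7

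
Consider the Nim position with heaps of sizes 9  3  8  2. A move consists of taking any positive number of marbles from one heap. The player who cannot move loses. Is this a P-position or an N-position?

In binary:
  1001  (9)
  0011  (3)
  1000  (8)
  0010  (2)
  ----
  0000  (0)
The nim-sum is 0, so this is a P-position: the player to move is in a losing position under optimal play.

P-position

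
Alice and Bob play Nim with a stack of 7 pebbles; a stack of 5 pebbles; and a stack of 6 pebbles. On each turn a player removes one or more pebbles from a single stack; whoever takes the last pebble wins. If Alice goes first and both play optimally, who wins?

Alice wins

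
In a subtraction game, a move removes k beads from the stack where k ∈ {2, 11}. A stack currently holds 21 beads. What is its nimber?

0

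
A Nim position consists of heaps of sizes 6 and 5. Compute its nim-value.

Nim-sum: 6 ⊕ 5 = 3.

3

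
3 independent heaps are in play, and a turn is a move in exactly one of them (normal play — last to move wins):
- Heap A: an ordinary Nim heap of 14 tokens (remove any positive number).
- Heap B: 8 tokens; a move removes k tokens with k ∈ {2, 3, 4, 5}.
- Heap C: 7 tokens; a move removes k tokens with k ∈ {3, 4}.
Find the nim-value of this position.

Heap A is a plain Nim heap of size 14, so its Grundy value is 14.
Grundy values for heap B (subtraction set {2, 3, 4, 5}):
g(0) = mex{} = 0
g(1) = mex{} = 0
g(2) = mex{0} = 1
g(3) = mex{0} = 1
g(4) = mex{0,1} = 2
g(5) = mex{0,1} = 2
g(6) = mex{0,1,2} = 3
g(7) = mex{1,2} = 0
g(8) = mex{1,2,3} = 0
So g(8) = 0.
For heap C, compute g(0), g(1), … with moves {3, 4}:
k:     0  1  2  3  4  5  6  7
g(k):  0  0  0  1  1  1  2  0
So g(7) = 0.
The value of a disjunctive sum is the nim-sum of the parts.
Combined value = 14 XOR 0 XOR 0 = 14.

14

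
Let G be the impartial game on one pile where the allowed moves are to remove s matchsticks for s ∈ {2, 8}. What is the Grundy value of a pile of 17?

1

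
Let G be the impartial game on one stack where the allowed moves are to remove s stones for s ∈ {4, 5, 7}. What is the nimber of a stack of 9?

Compute g(0), g(1), … for moves {4, 5, 7}:
k:     0  1  2  3  4  5  6  7  8  9
g(k):  0  0  0  0  1  1  1  1  2  2
So g(9) = 2.

2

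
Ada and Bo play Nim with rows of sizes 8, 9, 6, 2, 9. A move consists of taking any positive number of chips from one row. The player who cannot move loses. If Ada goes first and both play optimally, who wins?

Ada wins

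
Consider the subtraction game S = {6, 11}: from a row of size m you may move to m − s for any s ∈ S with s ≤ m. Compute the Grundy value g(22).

0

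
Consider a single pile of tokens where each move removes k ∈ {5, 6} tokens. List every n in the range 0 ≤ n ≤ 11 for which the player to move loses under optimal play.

Grundy values for subtraction set {5, 6}:
g(0) = mex{} = 0
g(1) = mex{} = 0
g(2) = mex{} = 0
g(3) = mex{} = 0
g(4) = mex{} = 0
g(5) = mex{0} = 1
g(6) = mex{0} = 1
g(7) = mex{0} = 1
g(8) = mex{0} = 1
g(9) = mex{0} = 1
g(10) = mex{0,1} = 2
g(11) = mex{1} = 0
The P-positions (g = 0) in 0..11 are 0, 1, 2, 3, 4, 11.

0, 1, 2, 3, 4, 11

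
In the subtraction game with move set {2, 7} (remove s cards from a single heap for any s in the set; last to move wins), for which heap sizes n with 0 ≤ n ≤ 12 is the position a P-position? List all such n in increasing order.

Build the Grundy sequence with g(k) = mex{g(k−s) : s ∈ {2, 7}, s ≤ k}:
g(0) = mex{} = 0
g(1) = mex{} = 0
g(2) = mex{0} = 1
g(3) = mex{0} = 1
g(4) = mex{1} = 0
g(5) = mex{1} = 0
g(6) = mex{0} = 1
g(7) = mex{0} = 1
g(8) = mex{0,1} = 2
g(9) = mex{1} = 0
g(10) = mex{1,2} = 0
g(11) = mex{0} = 1
g(12) = mex{0} = 1
The P-positions (g = 0) in 0..12 are 0, 1, 4, 5, 9, 10.

0, 1, 4, 5, 9, 10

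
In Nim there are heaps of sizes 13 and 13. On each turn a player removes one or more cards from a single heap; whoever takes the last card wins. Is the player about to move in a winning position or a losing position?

Losing position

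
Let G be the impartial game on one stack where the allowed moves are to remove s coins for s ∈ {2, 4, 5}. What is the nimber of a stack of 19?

2

Grundy values for subtraction set {2, 4, 5}:
k:     0  1  2  3  4  5  6  7  8  9 10 11 12 13 14 15 16 17 18 19
g(k):  0  0  1  1  2  2  3  0  0  1  1  2  2  3  0  0  1  1  2  2
So g(19) = 2.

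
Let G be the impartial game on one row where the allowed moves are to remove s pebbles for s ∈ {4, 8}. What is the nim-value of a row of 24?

Grundy values for subtraction set {4, 8}:
k:     0  1  2  3  4  5  6  7  8  9 10 11 12 13 14 15 16 17 18 19 20 21 22 23 24
g(k):  0  0  0  0  1  1  1  1  2  2  2  2  0  0  0  0  1  1  1  1  2  2  2  2  0
So g(24) = 0.

0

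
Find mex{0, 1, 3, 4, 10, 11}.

2

The values 0, 1 are all present; 2 is the first non-negative integer missing from the set.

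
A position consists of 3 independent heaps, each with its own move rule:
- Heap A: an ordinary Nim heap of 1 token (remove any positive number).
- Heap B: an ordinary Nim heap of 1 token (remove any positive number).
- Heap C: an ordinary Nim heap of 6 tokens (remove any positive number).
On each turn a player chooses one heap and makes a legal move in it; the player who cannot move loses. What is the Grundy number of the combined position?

6

Heap A is a plain Nim heap of size 1, so its Grundy value is 1.
Heap B is a plain Nim heap of size 1, so its Grundy value is 1.
Heap C is a plain Nim heap of size 6, so its Grundy value is 6.
The value of a disjunctive sum is the nim-sum of the parts.
Combined value = 1 XOR 1 XOR 6 = 6.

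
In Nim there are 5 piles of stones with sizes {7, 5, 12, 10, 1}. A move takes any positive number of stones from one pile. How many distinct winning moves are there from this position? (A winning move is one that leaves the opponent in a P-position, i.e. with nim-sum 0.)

3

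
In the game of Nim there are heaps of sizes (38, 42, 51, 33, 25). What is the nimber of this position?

Compute the nim-sum pairwise:
38 XOR 42 = 12
12 XOR 51 = 63
63 XOR 33 = 30
30 XOR 25 = 7

7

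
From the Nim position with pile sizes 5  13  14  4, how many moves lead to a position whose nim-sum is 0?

1

Compute the nim-sum pairwise:
5 ⊕ 13 = 8
8 ⊕ 14 = 6
6 ⊕ 4 = 2
The overall nim-sum is X = 2. A pile of size p has a winning move iff p XOR X < p (reduce it to p XOR X).
  5: 5 XOR 2 = 7 ≥ 5 — no move.
  13: 13 XOR 2 = 15 ≥ 13 — no move.
  14: 14 XOR 2 = 12 < 14 — winning move (to 12).
  4: 4 XOR 2 = 6 ≥ 4 — no move.
That gives 1 winning move.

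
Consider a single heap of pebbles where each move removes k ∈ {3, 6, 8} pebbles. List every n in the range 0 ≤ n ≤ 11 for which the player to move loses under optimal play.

Build the Grundy sequence with g(k) = mex{g(k−s) : s ∈ {3, 6, 8}, s ≤ k}:
k:     0  1  2  3  4  5  6  7  8  9 10 11
g(k):  0  0  0  1  1  1  2  2  2  3  3  0
The P-positions (g = 0) in 0..11 are 0, 1, 2, 11.

0, 1, 2, 11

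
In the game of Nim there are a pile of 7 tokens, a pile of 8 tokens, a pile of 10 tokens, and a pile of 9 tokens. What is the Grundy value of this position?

12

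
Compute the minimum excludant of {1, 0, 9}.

2

The values 0, 1 are all present; 2 is the first non-negative integer missing from the set.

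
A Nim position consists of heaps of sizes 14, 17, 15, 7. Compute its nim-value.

Nim-sum: 14 ^ 17 ^ 15 ^ 7 = 23.

23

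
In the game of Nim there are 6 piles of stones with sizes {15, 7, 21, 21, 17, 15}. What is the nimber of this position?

22

Compute the nim-sum pairwise:
15 ^ 7 = 8
8 ^ 21 = 29
29 ^ 21 = 8
8 ^ 17 = 25
25 ^ 15 = 22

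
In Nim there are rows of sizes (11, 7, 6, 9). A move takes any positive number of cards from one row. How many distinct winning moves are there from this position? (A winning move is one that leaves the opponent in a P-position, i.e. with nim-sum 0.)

3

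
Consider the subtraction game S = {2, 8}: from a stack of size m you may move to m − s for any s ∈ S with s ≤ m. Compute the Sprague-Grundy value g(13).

1

Compute g(0), g(1), … for moves {2, 8}:
k:     0  1  2  3  4  5  6  7  8  9 10 11 12 13
g(k):  0  0  1  1  0  0  1  1  2  2  0  0  1  1
So g(13) = 1.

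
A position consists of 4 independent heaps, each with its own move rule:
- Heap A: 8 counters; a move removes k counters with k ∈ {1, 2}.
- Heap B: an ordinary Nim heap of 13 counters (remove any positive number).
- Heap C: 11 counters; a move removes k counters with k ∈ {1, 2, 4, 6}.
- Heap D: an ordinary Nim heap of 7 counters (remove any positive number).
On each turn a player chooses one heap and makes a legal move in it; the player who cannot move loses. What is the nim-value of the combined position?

For heap A, compute g(0), g(1), … with moves {1, 2}:
g(0) = mex{} = 0
g(1) = mex{0} = 1
g(2) = mex{0,1} = 2
g(3) = mex{1,2} = 0
g(4) = mex{0,2} = 1
g(5) = mex{0,1} = 2
g(6) = mex{1,2} = 0
g(7) = mex{0,2} = 1
g(8) = mex{0,1} = 2
So g(8) = 2.
Heap B is a plain Nim heap of size 13, so its Grundy value is 13.
For heap C, compute g(0), g(1), … with moves {1, 2, 4, 6}:
k:     0  1  2  3  4  5  6  7  8  9 10 11
g(k):  0  1  2  0  1  2  3  4  0  1  2  0
So g(11) = 0.
Heap D is a plain Nim heap of size 7, so its Grundy value is 7.
The value of a disjunctive sum is the nim-sum of the parts.
Combined value = 2 XOR 13 XOR 0 XOR 7 = 8.

8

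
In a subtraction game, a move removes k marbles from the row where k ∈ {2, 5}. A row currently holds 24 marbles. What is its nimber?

1

Compute g(0), g(1), … for moves {2, 5}:
k:     0  1  2  3  4  5  6  7  8  9 10 11 12 13 14 15 16 17 18 19 20 21 22 23 24
g(k):  0  0  1  1  0  2  1  0  0  1  1  0  2  1  0  0  1  1  0  2  1  0  0  1  1
So g(24) = 1.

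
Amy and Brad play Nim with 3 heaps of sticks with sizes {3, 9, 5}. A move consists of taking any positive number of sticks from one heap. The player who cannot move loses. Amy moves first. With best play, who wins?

Nim-sum: 3 XOR 9 XOR 5 = 15.
The nim-sum is 15 ≠ 0, so this is an N-position: the player to move can win; Amy has a winning move.

Amy wins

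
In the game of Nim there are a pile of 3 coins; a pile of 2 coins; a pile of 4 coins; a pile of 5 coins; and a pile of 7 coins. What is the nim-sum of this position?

7

Write each in binary and XOR column by column:
  011  (3)
  010  (2)
  100  (4)
  101  (5)
  111  (7)
  ---
  111  (7)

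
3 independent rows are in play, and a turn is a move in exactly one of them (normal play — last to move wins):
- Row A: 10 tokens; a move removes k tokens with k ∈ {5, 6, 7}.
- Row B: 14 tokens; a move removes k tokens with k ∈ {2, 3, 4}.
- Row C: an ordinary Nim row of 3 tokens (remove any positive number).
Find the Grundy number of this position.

0

Grundy values for row A (subtraction set {5, 6, 7}):
k:     0  1  2  3  4  5  6  7  8  9 10
g(k):  0  0  0  0  0  1  1  1  1  1  2
So g(10) = 2.
Grundy values for row B (subtraction set {2, 3, 4}):
g(0) = mex{} = 0
g(1) = mex{} = 0
g(2) = mex{0} = 1
g(3) = mex{0} = 1
g(4) = mex{0,1} = 2
g(5) = mex{0,1} = 2
g(6) = mex{1,2} = 0
g(7) = mex{1,2} = 0
g(8) = mex{0,2} = 1
g(9) = mex{0,2} = 1
g(10) = mex{0,1} = 2
g(11) = mex{0,1} = 2
g(12) = mex{1,2} = 0
g(13) = mex{1,2} = 0
g(14) = mex{0,2} = 1
So g(14) = 1.
Row C is a plain Nim row of size 3, so its Grundy value is 3.
The value of a disjunctive sum is the nim-sum of the parts.
Combined value = 2 ⊕ 1 ⊕ 3 = 0.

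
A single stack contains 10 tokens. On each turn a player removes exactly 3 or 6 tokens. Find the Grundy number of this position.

Compute g(0), g(1), … for moves {3, 6}:
g(0) = mex{} = 0
g(1) = mex{} = 0
g(2) = mex{} = 0
g(3) = mex{0} = 1
g(4) = mex{0} = 1
g(5) = mex{0} = 1
g(6) = mex{0,1} = 2
g(7) = mex{0,1} = 2
g(8) = mex{0,1} = 2
g(9) = mex{1,2} = 0
g(10) = mex{1,2} = 0
So g(10) = 0.

0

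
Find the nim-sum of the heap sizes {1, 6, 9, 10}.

Write each in binary and XOR column by column:
  0001  (1)
  0110  (6)
  1001  (9)
  1010  (10)
  ----
  0100  (4)

4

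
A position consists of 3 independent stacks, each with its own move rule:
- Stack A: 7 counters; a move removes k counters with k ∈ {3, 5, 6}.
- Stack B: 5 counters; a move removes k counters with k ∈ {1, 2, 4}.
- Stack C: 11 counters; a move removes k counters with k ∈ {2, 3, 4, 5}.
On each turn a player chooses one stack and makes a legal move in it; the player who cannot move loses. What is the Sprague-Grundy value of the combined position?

Build the Grundy sequence for stack A with g(k) = mex{g(k−s) : s ∈ {3, 5, 6}, s ≤ k}:
g(0) = mex{} = 0
g(1) = mex{} = 0
g(2) = mex{} = 0
g(3) = mex{0} = 1
g(4) = mex{0} = 1
g(5) = mex{0} = 1
g(6) = mex{0,1} = 2
g(7) = mex{0,1} = 2
So g(7) = 2.
Build the Grundy sequence for stack B with g(k) = mex{g(k−s) : s ∈ {1, 2, 4}, s ≤ k}:
g(0) = mex{} = 0
g(1) = mex{0} = 1
g(2) = mex{0,1} = 2
g(3) = mex{1,2} = 0
g(4) = mex{0,2} = 1
g(5) = mex{0,1} = 2
So g(5) = 2.
Grundy values for stack C (subtraction set {2, 3, 4, 5}):
g(0) = mex{} = 0
g(1) = mex{} = 0
g(2) = mex{0} = 1
g(3) = mex{0} = 1
g(4) = mex{0,1} = 2
g(5) = mex{0,1} = 2
g(6) = mex{0,1,2} = 3
g(7) = mex{1,2} = 0
g(8) = mex{1,2,3} = 0
g(9) = mex{0,2,3} = 1
g(10) = mex{0,2,3} = 1
g(11) = mex{0,1,3} = 2
So g(11) = 2.
The value of a disjunctive sum is the nim-sum of the parts.
Combined value = 2 XOR 2 XOR 2 = 2.

2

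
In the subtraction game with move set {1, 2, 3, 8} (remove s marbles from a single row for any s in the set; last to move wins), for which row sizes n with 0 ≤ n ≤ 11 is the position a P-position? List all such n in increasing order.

0, 4, 9

Grundy values for subtraction set {1, 2, 3, 8}:
g(0) = mex{} = 0
g(1) = mex{0} = 1
g(2) = mex{0,1} = 2
g(3) = mex{0,1,2} = 3
g(4) = mex{1,2,3} = 0
g(5) = mex{0,2,3} = 1
g(6) = mex{0,1,3} = 2
g(7) = mex{0,1,2} = 3
g(8) = mex{0,1,2,3} = 4
g(9) = mex{1,2,3,4} = 0
g(10) = mex{0,2,3,4} = 1
g(11) = mex{0,1,3,4} = 2
The P-positions (g = 0) in 0..11 are 0, 4, 9.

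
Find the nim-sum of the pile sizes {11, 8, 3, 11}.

11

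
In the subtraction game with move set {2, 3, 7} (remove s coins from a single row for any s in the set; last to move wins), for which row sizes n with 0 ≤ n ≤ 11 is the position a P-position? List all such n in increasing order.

0, 1, 5, 6, 10, 11

Grundy values for subtraction set {2, 3, 7}:
g(0) = mex{} = 0
g(1) = mex{} = 0
g(2) = mex{0} = 1
g(3) = mex{0} = 1
g(4) = mex{0,1} = 2
g(5) = mex{1} = 0
g(6) = mex{1,2} = 0
g(7) = mex{0,2} = 1
g(8) = mex{0} = 1
g(9) = mex{0,1} = 2
g(10) = mex{1} = 0
g(11) = mex{1,2} = 0
The P-positions (g = 0) in 0..11 are 0, 1, 5, 6, 10, 11.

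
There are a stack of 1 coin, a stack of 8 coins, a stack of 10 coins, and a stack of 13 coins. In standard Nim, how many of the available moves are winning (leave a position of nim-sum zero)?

Nim-sum: 1 ^ 8 ^ 10 ^ 13 = 14.
The overall nim-sum is X = 14. A stack of size p has a winning move iff p XOR X < p (reduce it to p XOR X).
  1: 1 XOR 14 = 15 ≥ 1 — no move.
  8: 8 XOR 14 = 6 < 8 — winning move (to 6).
  10: 10 XOR 14 = 4 < 10 — winning move (to 4).
  13: 13 XOR 14 = 3 < 13 — winning move (to 3).
That gives 3 winning moves.

3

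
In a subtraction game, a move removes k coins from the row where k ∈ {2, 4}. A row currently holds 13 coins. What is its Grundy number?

0

Build the Grundy sequence with g(k) = mex{g(k−s) : s ∈ {2, 4}, s ≤ k}:
k:     0  1  2  3  4  5  6  7  8  9 10 11 12 13
g(k):  0  0  1  1  2  2  0  0  1  1  2  2  0  0
So g(13) = 0.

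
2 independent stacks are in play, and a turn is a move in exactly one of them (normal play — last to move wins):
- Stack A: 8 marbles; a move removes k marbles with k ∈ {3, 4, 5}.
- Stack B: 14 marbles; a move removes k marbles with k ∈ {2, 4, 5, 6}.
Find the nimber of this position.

Build the Grundy sequence for stack A with g(k) = mex{g(k−s) : s ∈ {3, 4, 5}, s ≤ k}:
g(0) = mex{} = 0
g(1) = mex{} = 0
g(2) = mex{} = 0
g(3) = mex{0} = 1
g(4) = mex{0} = 1
g(5) = mex{0} = 1
g(6) = mex{0,1} = 2
g(7) = mex{0,1} = 2
g(8) = mex{1} = 0
So g(8) = 0.
For stack B, compute g(0), g(1), … with moves {2, 4, 5, 6}:
g(0) = mex{} = 0
g(1) = mex{} = 0
g(2) = mex{0} = 1
g(3) = mex{0} = 1
g(4) = mex{0,1} = 2
g(5) = mex{0,1} = 2
g(6) = mex{0,1,2} = 3
g(7) = mex{0,1,2} = 3
g(8) = mex{1,2,3} = 0
g(9) = mex{1,2,3} = 0
g(10) = mex{0,2,3} = 1
g(11) = mex{0,2,3} = 1
g(12) = mex{0,1,3} = 2
g(13) = mex{0,1,3} = 2
g(14) = mex{0,1,2} = 3
So g(14) = 3.
By the Sprague-Grundy theorem, the Grundy value of a sum of independent games is the XOR of the component values.
Combined value = 0 XOR 3 = 3.

3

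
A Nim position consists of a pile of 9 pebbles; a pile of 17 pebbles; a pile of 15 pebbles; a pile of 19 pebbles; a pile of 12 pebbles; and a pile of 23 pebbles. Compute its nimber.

Bitwise XOR of the heap sizes:
  01001  (9)
  10001  (17)
  01111  (15)
  10011  (19)
  01100  (12)
  10111  (23)
  -----
  11111  (31)

31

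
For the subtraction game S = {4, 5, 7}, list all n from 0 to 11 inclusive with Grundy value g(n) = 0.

0, 1, 2, 3, 11

Build the Grundy sequence with g(k) = mex{g(k−s) : s ∈ {4, 5, 7}, s ≤ k}:
k:     0  1  2  3  4  5  6  7  8  9 10 11
g(k):  0  0  0  0  1  1  1  1  2  2  2  0
The P-positions (g = 0) in 0..11 are 0, 1, 2, 3, 11.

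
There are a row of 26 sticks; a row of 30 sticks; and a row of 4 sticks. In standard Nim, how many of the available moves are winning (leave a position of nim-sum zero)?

0

Compute the nim-sum pairwise:
26 ⊕ 30 = 4
4 ⊕ 4 = 0
The nim-sum is already 0, so every move leaves a nonzero nim-sum — there are no winning moves.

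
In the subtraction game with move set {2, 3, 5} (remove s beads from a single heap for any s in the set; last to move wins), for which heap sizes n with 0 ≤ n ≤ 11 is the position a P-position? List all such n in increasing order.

0, 1, 7, 8

Grundy values for subtraction set {2, 3, 5}:
k:     0  1  2  3  4  5  6  7  8  9 10 11
g(k):  0  0  1  1  2  2  3  0  0  1  1  2
The P-positions (g = 0) in 0..11 are 0, 1, 7, 8.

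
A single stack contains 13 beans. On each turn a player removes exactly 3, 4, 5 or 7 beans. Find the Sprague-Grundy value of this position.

1

Build the Grundy sequence with g(k) = mex{g(k−s) : s ∈ {3, 4, 5, 7}, s ≤ k}:
g(0) = mex{} = 0
g(1) = mex{} = 0
g(2) = mex{} = 0
g(3) = mex{0} = 1
g(4) = mex{0} = 1
g(5) = mex{0} = 1
g(6) = mex{0,1} = 2
g(7) = mex{0,1} = 2
g(8) = mex{0,1} = 2
g(9) = mex{0,1,2} = 3
g(10) = mex{1,2} = 0
g(11) = mex{1,2} = 0
g(12) = mex{1,2,3} = 0
g(13) = mex{0,2,3} = 1
So g(13) = 1.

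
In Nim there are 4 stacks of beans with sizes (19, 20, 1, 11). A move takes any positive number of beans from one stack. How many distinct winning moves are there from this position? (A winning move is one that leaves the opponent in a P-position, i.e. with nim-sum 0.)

Compute the nim-sum pairwise:
19 XOR 20 = 7
7 XOR 1 = 6
6 XOR 11 = 13
The overall nim-sum is X = 13. A stack of size p has a winning move iff p XOR X < p (reduce it to p XOR X).
  19: 19 XOR 13 = 30 ≥ 19 — no move.
  20: 20 XOR 13 = 25 ≥ 20 — no move.
  1: 1 XOR 13 = 12 ≥ 1 — no move.
  11: 11 XOR 13 = 6 < 11 — winning move (to 6).
That gives 1 winning move.

1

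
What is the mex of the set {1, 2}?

0

0 is not in the set, so the mex is 0.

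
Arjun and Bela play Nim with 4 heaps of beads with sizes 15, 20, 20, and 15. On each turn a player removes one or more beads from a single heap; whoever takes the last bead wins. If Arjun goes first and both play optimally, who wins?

Compute the nim-sum pairwise:
15 XOR 20 = 27
27 XOR 20 = 15
15 XOR 15 = 0
The nim-sum is 0, so this is a P-position: the player to move is in a losing position under optimal play; Arjun is about to move from it and so loses — Bela wins.

Bela wins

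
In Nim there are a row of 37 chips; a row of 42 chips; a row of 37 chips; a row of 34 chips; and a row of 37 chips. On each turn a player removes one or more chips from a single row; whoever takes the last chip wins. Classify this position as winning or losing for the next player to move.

Winning position

Nim-sum: 37 XOR 42 XOR 37 XOR 34 XOR 37 = 45.
The nim-sum is 45 ≠ 0, so this is an N-position: the player to move can win.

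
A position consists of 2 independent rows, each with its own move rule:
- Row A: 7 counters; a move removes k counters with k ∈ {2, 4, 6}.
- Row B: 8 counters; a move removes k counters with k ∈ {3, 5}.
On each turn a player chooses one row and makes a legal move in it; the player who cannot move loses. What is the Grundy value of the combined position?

Grundy values for row A (subtraction set {2, 4, 6}):
g(0) = mex{} = 0
g(1) = mex{} = 0
g(2) = mex{0} = 1
g(3) = mex{0} = 1
g(4) = mex{0,1} = 2
g(5) = mex{0,1} = 2
g(6) = mex{0,1,2} = 3
g(7) = mex{0,1,2} = 3
So g(7) = 3.
Build the Grundy sequence for row B with g(k) = mex{g(k−s) : s ∈ {3, 5}, s ≤ k}:
k:     0  1  2  3  4  5  6  7  8
g(k):  0  0  0  1  1  1  2  2  0
So g(8) = 0.
By the Sprague-Grundy theorem, the Grundy value of a sum of independent games is the XOR of the component values.
Combined value = 3 ⊕ 0 = 3.

3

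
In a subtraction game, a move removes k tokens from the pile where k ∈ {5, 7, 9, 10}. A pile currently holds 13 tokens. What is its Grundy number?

2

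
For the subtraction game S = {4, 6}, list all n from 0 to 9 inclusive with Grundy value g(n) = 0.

Build the Grundy sequence with g(k) = mex{g(k−s) : s ∈ {4, 6}, s ≤ k}:
g(0) = mex{} = 0
g(1) = mex{} = 0
g(2) = mex{} = 0
g(3) = mex{} = 0
g(4) = mex{0} = 1
g(5) = mex{0} = 1
g(6) = mex{0} = 1
g(7) = mex{0} = 1
g(8) = mex{0,1} = 2
g(9) = mex{0,1} = 2
The P-positions (g = 0) in 0..9 are 0, 1, 2, 3.

0, 1, 2, 3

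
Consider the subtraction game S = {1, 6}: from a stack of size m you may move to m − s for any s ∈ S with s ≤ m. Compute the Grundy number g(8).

1

Build the Grundy sequence with g(k) = mex{g(k−s) : s ∈ {1, 6}, s ≤ k}:
g(0) = mex{} = 0
g(1) = mex{0} = 1
g(2) = mex{1} = 0
g(3) = mex{0} = 1
g(4) = mex{1} = 0
g(5) = mex{0} = 1
g(6) = mex{0,1} = 2
g(7) = mex{1,2} = 0
g(8) = mex{0} = 1
So g(8) = 1.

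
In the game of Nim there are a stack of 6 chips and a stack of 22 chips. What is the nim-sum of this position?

16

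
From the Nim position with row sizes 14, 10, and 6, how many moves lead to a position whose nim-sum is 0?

Nim-sum: 14 ⊕ 10 ⊕ 6 = 2.
The overall nim-sum is X = 2. A row of size p has a winning move iff p XOR X < p (reduce it to p XOR X).
  14: 14 XOR 2 = 12 < 14 — winning move (to 12).
  10: 10 XOR 2 = 8 < 10 — winning move (to 8).
  6: 6 XOR 2 = 4 < 6 — winning move (to 4).
That gives 3 winning moves.

3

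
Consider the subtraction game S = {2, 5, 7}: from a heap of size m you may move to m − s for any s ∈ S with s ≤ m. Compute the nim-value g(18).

Compute g(0), g(1), … for moves {2, 5, 7}:
k:     0  1  2  3  4  5  6  7  8  9 10 11 12 13 14 15 16 17 18
g(k):  0  0  1  1  0  2  1  3  2  2  0  3  1  0  0  1  1  2  2
So g(18) = 2.

2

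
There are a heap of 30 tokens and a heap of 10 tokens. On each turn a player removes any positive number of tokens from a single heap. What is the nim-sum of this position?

20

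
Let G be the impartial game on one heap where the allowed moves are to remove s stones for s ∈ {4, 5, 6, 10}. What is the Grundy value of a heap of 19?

1

Grundy values for subtraction set {4, 5, 6, 10}:
k:     0  1  2  3  4  5  6  7  8  9 10 11 12 13 14 15 16 17 18 19
g(k):  0  0  0  0  1  1  1  1  2  2  2  2  3  3  0  0  0  0  1  1
So g(19) = 1.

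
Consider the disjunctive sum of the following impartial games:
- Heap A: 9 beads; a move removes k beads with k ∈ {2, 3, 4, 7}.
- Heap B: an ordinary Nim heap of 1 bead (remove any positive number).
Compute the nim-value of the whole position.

5

Grundy values for heap A (subtraction set {2, 3, 4, 7}):
k:     0  1  2  3  4  5  6  7  8  9
g(k):  0  0  1  1  2  2  0  3  1  4
So g(9) = 4.
Heap B is a plain Nim heap of size 1, so its Grundy value is 1.
The value of a disjunctive sum is the nim-sum of the parts.
Combined value = 4 ⊕ 1 = 5.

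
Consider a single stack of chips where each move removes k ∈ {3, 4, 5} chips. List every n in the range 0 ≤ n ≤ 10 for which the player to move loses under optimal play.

Build the Grundy sequence with g(k) = mex{g(k−s) : s ∈ {3, 4, 5}, s ≤ k}:
k:     0  1  2  3  4  5  6  7  8  9 10
g(k):  0  0  0  1  1  1  2  2  0  0  0
The P-positions (g = 0) in 0..10 are 0, 1, 2, 8, 9, 10.

0, 1, 2, 8, 9, 10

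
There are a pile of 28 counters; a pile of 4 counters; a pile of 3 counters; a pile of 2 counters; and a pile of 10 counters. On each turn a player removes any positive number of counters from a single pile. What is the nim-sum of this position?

Nim-sum: 28 ^ 4 ^ 3 ^ 2 ^ 10 = 19.

19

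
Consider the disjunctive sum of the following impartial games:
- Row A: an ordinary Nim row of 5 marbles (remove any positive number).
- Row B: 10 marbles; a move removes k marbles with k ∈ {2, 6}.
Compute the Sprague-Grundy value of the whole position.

4

Row A is a plain Nim row of size 5, so its Grundy value is 5.
Build the Grundy sequence for row B with g(k) = mex{g(k−s) : s ∈ {2, 6}, s ≤ k}:
k:     0  1  2  3  4  5  6  7  8  9 10
g(k):  0  0  1  1  0  0  1  1  0  0  1
So g(10) = 1.
By the Sprague-Grundy theorem, the Grundy value of a sum of independent games is the XOR of the component values.
Combined value = 5 ⊕ 1 = 4.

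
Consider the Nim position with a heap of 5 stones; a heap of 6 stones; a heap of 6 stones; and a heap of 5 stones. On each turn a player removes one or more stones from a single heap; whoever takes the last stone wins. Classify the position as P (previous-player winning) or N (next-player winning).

P-position

Write each in binary and XOR column by column:
  101  (5)
  110  (6)
  110  (6)
  101  (5)
  ---
  000  (0)
The nim-sum is 0, so this is a P-position: the player to move is in a losing position under optimal play.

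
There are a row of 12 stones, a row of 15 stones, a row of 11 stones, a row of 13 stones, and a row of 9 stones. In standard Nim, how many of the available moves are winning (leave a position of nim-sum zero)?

In binary:
  1100  (12)
  1111  (15)
  1011  (11)
  1101  (13)
  1001  (9)
  ----
  1100  (12)
The overall nim-sum is X = 12. A row of size p has a winning move iff p XOR X < p (reduce it to p XOR X).
  12: 12 XOR 12 = 0 < 12 — winning move (to 0).
  15: 15 XOR 12 = 3 < 15 — winning move (to 3).
  11: 11 XOR 12 = 7 < 11 — winning move (to 7).
  13: 13 XOR 12 = 1 < 13 — winning move (to 1).
  9: 9 XOR 12 = 5 < 9 — winning move (to 5).
That gives 5 winning moves.

5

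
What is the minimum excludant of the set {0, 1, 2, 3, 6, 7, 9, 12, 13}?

4

The values 0, 1, 2, 3 are all present; 4 is the first non-negative integer missing from the set.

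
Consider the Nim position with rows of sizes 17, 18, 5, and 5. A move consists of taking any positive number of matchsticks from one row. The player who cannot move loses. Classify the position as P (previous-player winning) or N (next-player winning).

N-position

Compute the nim-sum pairwise:
17 ^ 18 = 3
3 ^ 5 = 6
6 ^ 5 = 3
The nim-sum is 3 ≠ 0, so this is an N-position: the player to move can win.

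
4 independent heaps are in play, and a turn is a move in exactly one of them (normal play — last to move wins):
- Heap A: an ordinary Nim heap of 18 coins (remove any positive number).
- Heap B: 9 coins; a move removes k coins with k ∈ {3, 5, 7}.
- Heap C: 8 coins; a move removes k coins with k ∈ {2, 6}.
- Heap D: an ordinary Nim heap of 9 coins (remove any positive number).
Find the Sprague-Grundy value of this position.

24

Heap A is a plain Nim heap of size 18, so its Grundy value is 18.
For heap B, compute g(0), g(1), … with moves {3, 5, 7}:
g(0) = mex{} = 0
g(1) = mex{} = 0
g(2) = mex{} = 0
g(3) = mex{0} = 1
g(4) = mex{0} = 1
g(5) = mex{0} = 1
g(6) = mex{0,1} = 2
g(7) = mex{0,1} = 2
g(8) = mex{0,1} = 2
g(9) = mex{0,1,2} = 3
So g(9) = 3.
Grundy values for heap C (subtraction set {2, 6}):
k:     0  1  2  3  4  5  6  7  8
g(k):  0  0  1  1  0  0  1  1  0
So g(8) = 0.
Heap D is a plain Nim heap of size 9, so its Grundy value is 9.
By the Sprague-Grundy theorem, the Grundy value of a sum of independent games is the XOR of the component values.
Combined value = 18 ⊕ 3 ⊕ 0 ⊕ 9 = 24.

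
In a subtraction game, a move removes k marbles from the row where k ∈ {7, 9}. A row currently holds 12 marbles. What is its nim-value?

Grundy values for subtraction set {7, 9}:
k:     0  1  2  3  4  5  6  7  8  9 10 11 12
g(k):  0  0  0  0  0  0  0  1  1  1  1  1  1
So g(12) = 1.

1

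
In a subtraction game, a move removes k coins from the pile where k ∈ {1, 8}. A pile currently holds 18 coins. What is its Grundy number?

Grundy values for subtraction set {1, 8}:
k:     0  1  2  3  4  5  6  7  8  9 10 11 12 13 14 15 16 17 18
g(k):  0  1  0  1  0  1  0  1  2  0  1  0  1  0  1  0  1  2  0
So g(18) = 0.

0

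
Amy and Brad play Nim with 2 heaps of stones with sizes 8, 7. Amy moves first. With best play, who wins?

Amy wins

Nim-sum: 8 XOR 7 = 15.
The nim-sum is 15 ≠ 0, so this is an N-position: the player to move can win; Amy has a winning move.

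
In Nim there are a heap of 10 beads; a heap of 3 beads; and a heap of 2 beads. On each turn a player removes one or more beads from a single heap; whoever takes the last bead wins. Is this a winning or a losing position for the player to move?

Compute the nim-sum pairwise:
10 ⊕ 3 = 9
9 ⊕ 2 = 11
The nim-sum is 11 ≠ 0, so this is an N-position: the player to move can win.

Winning position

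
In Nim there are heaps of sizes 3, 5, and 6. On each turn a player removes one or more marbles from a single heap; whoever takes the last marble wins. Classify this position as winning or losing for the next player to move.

Losing position

Write each in binary and XOR column by column:
  011  (3)
  101  (5)
  110  (6)
  ---
  000  (0)
The nim-sum is 0, so this is a P-position: the player to move is in a losing position under optimal play.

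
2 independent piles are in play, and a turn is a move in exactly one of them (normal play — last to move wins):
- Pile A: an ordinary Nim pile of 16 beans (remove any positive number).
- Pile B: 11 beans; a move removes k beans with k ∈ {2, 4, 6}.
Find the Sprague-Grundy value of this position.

Pile A is a plain Nim pile of size 16, so its Grundy value is 16.
For pile B, compute g(0), g(1), … with moves {2, 4, 6}:
g(0) = mex{} = 0
g(1) = mex{} = 0
g(2) = mex{0} = 1
g(3) = mex{0} = 1
g(4) = mex{0,1} = 2
g(5) = mex{0,1} = 2
g(6) = mex{0,1,2} = 3
g(7) = mex{0,1,2} = 3
g(8) = mex{1,2,3} = 0
g(9) = mex{1,2,3} = 0
g(10) = mex{0,2,3} = 1
g(11) = mex{0,2,3} = 1
So g(11) = 1.
By the Sprague-Grundy theorem, the Grundy value of a sum of independent games is the XOR of the component values.
Combined value = 16 XOR 1 = 17.

17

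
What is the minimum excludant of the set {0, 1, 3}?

The values 0, 1 are all present; 2 is the first non-negative integer missing from the set.

2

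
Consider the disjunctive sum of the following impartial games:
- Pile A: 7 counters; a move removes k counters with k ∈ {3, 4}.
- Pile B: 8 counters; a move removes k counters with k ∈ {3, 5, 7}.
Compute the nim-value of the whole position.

Build the Grundy sequence for pile A with g(k) = mex{g(k−s) : s ∈ {3, 4}, s ≤ k}:
g(0) = mex{} = 0
g(1) = mex{} = 0
g(2) = mex{} = 0
g(3) = mex{0} = 1
g(4) = mex{0} = 1
g(5) = mex{0} = 1
g(6) = mex{0,1} = 2
g(7) = mex{1} = 0
So g(7) = 0.
Grundy values for pile B (subtraction set {3, 5, 7}):
k:     0  1  2  3  4  5  6  7  8
g(k):  0  0  0  1  1  1  2  2  2
So g(8) = 2.
By the Sprague-Grundy theorem, the Grundy value of a sum of independent games is the XOR of the component values.
Combined value = 0 ⊕ 2 = 2.

2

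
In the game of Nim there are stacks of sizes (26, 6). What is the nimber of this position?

28

Compute the nim-sum pairwise:
26 XOR 6 = 28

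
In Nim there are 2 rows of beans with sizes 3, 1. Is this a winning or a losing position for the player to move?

Winning position

Compute the nim-sum pairwise:
3 ⊕ 1 = 2
The nim-sum is 2 ≠ 0, so this is an N-position: the player to move can win.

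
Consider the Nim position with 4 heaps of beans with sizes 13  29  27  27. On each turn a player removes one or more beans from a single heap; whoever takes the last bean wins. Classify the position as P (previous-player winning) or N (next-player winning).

Compute the nim-sum pairwise:
13 ⊕ 29 = 16
16 ⊕ 27 = 11
11 ⊕ 27 = 16
The nim-sum is 16 ≠ 0, so this is an N-position: the player to move can win.

N-position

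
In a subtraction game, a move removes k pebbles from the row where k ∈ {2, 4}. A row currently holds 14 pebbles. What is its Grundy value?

Grundy values for subtraction set {2, 4}:
k:     0  1  2  3  4  5  6  7  8  9 10 11 12 13 14
g(k):  0  0  1  1  2  2  0  0  1  1  2  2  0  0  1
So g(14) = 1.

1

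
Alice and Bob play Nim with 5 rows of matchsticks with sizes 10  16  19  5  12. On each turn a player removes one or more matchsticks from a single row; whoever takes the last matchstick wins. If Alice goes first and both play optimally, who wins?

Bitwise XOR of the heap sizes:
  01010  (10)
  10000  (16)
  10011  (19)
  00101  (5)
  01100  (12)
  -----
  00000  (0)
The nim-sum is 0, so this is a P-position: the player to move is in a losing position under optimal play; Alice is about to move from it and so loses — Bob wins.

Bob wins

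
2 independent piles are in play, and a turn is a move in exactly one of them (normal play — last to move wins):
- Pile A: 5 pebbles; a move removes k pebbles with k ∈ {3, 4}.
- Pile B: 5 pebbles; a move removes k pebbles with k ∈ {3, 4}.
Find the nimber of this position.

0

For pile A, compute g(0), g(1), … with moves {3, 4}:
g(0) = mex{} = 0
g(1) = mex{} = 0
g(2) = mex{} = 0
g(3) = mex{0} = 1
g(4) = mex{0} = 1
g(5) = mex{0} = 1
So g(5) = 1.
Build the Grundy sequence for pile B with g(k) = mex{g(k−s) : s ∈ {3, 4}, s ≤ k}:
g(0) = mex{} = 0
g(1) = mex{} = 0
g(2) = mex{} = 0
g(3) = mex{0} = 1
g(4) = mex{0} = 1
g(5) = mex{0} = 1
So g(5) = 1.
By the Sprague-Grundy theorem, the Grundy value of a sum of independent games is the XOR of the component values.
Combined value = 1 ⊕ 1 = 0.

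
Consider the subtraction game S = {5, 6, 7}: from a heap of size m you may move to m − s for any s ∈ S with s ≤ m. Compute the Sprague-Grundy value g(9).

1

Build the Grundy sequence with g(k) = mex{g(k−s) : s ∈ {5, 6, 7}, s ≤ k}:
k:     0  1  2  3  4  5  6  7  8  9
g(k):  0  0  0  0  0  1  1  1  1  1
So g(9) = 1.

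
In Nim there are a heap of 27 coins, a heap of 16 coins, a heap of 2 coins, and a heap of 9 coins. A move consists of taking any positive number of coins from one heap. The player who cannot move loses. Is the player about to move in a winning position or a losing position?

Bitwise XOR of the heap sizes:
  11011  (27)
  10000  (16)
  00010  (2)
  01001  (9)
  -----
  00000  (0)
The nim-sum is 0, so this is a P-position: the player to move is in a losing position under optimal play.

Losing position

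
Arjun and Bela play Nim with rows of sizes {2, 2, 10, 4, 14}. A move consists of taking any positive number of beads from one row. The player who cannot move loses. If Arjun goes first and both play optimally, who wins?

Bela wins

In binary:
  0010  (2)
  0010  (2)
  1010  (10)
  0100  (4)
  1110  (14)
  ----
  0000  (0)
The nim-sum is 0, so this is a P-position: the player to move is in a losing position under optimal play; Arjun is about to move from it and so loses — Bela wins.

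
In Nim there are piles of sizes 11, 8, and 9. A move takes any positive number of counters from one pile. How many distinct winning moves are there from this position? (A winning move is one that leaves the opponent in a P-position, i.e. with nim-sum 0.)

Nim-sum: 11 ⊕ 8 ⊕ 9 = 10.
The overall nim-sum is X = 10. A pile of size p has a winning move iff p XOR X < p (reduce it to p XOR X).
  11: 11 XOR 10 = 1 < 11 — winning move (to 1).
  8: 8 XOR 10 = 2 < 8 — winning move (to 2).
  9: 9 XOR 10 = 3 < 9 — winning move (to 3).
That gives 3 winning moves.

3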